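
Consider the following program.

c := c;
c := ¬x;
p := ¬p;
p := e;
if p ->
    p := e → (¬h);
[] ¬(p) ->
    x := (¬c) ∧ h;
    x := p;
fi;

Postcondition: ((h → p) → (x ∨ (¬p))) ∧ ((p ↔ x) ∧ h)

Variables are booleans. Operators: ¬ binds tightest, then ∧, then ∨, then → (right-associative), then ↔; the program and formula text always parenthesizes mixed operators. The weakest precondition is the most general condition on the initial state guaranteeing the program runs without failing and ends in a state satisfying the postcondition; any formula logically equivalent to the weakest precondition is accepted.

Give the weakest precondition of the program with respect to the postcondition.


Working backward. After the program, the postcondition ((h → p) → (x ∨ (¬p))) ∧ ((p ↔ x) ∧ h) must hold; in canonical form it is ((h → p) → (x ∨ (¬p))) ∧ (p ↔ x) ∧ h.
Then branch requires ((h → (e → (¬h))) → (x ∨ (¬(e → (¬h))))) ∧ ((e → (¬h)) ↔ x) ∧ h; else branch requires h.
Before the if: (p → (((h → (e → (¬h))) → (x ∨ (¬(e → (¬h))))) ∧ ((e → (¬h)) ↔ x) ∧ h)) ∧ ((¬p) → h)
Before p := e: (e → (((h → (e → (¬h))) → (x ∨ (¬(e → (¬h))))) ∧ ((e → (¬h)) ↔ x) ∧ h)) ∧ ((¬e) → h)
Before p := ¬p: (e → (((h → (e → (¬h))) → (x ∨ (¬(e → (¬h))))) ∧ ((e → (¬h)) ↔ x) ∧ h)) ∧ ((¬e) → h)
Before c := ¬x: (e → (((h → (e → (¬h))) → (x ∨ (¬(e → (¬h))))) ∧ ((e → (¬h)) ↔ x) ∧ h)) ∧ ((¬e) → h)
Before c := c: (e → (((h → (e → (¬h))) → (x ∨ (¬(e → (¬h))))) ∧ ((e → (¬h)) ↔ x) ∧ h)) ∧ ((¬e) → h)
Answer: WP = (e → (((h → (e → (¬h))) → (x ∨ (¬(e → (¬h))))) ∧ ((e → (¬h)) ↔ x) ∧ h)) ∧ ((¬e) → h)


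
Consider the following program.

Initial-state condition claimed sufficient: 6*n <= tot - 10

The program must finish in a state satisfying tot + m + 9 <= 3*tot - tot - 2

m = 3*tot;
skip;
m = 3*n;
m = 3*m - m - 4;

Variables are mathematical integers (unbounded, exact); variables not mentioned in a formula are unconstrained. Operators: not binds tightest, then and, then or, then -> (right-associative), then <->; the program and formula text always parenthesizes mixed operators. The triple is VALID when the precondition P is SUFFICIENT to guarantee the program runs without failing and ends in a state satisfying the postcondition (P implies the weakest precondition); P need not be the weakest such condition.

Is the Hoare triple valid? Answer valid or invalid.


Working backward. After the program, the postcondition tot + m + 9 <= 3*tot - tot - 2 must hold; in canonical form it is m <= tot - 11.
Before m := 3*m - m - 4: 2*m <= tot - 7
Before m := 3*n: 6*n <= tot - 7
Before skip: 6*n <= tot - 7
Before m := 3*tot: 6*n <= tot - 7
The weakest precondition is 6*n <= tot - 7.
Check whether 6*n <= tot - 10 implies it.
Every state satisfying the precondition satisfies the weakest precondition: the implication holds.
Answer: valid


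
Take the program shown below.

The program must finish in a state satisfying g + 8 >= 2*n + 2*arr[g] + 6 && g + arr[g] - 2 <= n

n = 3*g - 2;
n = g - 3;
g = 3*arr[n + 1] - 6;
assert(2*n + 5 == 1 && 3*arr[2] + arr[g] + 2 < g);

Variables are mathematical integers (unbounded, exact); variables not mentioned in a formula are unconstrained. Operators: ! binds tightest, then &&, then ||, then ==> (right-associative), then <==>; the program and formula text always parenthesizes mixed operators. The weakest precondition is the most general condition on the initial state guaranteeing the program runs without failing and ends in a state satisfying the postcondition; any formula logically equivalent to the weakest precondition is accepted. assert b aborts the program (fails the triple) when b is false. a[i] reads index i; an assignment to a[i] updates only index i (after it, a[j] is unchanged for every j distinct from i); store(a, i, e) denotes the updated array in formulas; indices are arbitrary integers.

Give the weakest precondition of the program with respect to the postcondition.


Working backward. After the program, the postcondition g + 8 >= 2*n + 2*arr[g] + 6 && g + arr[g] - 2 <= n must hold; in canonical form it is g >= 2*arr[g] + 2*n - 2 && arr[g] + g <= n + 2.
Before assert 2*n + 5 == 1 && 3*arr[2] + arr[g] + 2 < g: 2*n == -4 && 3*arr[2] + arr[g] < g - 2 && g >= 2*arr[g] + 2*n - 2 && arr[g] + g <= n + 2
Before g := 3*arr[n + 1] - 6: 2*n == -4 && 3*arr[2] + arr[3*arr[n + 1] - 6] < 3*arr[n + 1] - 8 && 3*arr[n + 1] >= 2*arr[3*arr[n + 1] - 6] + 2*n + 4 && 3*arr[n + 1] + arr[3*arr[n + 1] - 6] <= n + 8
Before n := g - 3: 2*g == 2 && 3*arr[2] + arr[3*arr[g - 2] - 6] < 3*arr[g - 2] - 8 && 3*arr[g - 2] >= 2*arr[3*arr[g - 2] - 6] + 2*g - 2 && arr[3*arr[g - 2] - 6] + 3*arr[g - 2] <= g + 5
Before n := 3*g - 2: 2*g == 2 && 3*arr[2] + arr[3*arr[g - 2] - 6] < 3*arr[g - 2] - 8 && 3*arr[g - 2] >= 2*arr[3*arr[g - 2] - 6] + 2*g - 2 && arr[3*arr[g - 2] - 6] + 3*arr[g - 2] <= g + 5
Answer: WP = 2*g == 2 && 3*arr[2] + arr[3*arr[g - 2] - 6] < 3*arr[g - 2] - 8 && 3*arr[g - 2] >= 2*arr[3*arr[g - 2] - 6] + 2*g - 2 && arr[3*arr[g - 2] - 6] + 3*arr[g - 2] <= g + 5


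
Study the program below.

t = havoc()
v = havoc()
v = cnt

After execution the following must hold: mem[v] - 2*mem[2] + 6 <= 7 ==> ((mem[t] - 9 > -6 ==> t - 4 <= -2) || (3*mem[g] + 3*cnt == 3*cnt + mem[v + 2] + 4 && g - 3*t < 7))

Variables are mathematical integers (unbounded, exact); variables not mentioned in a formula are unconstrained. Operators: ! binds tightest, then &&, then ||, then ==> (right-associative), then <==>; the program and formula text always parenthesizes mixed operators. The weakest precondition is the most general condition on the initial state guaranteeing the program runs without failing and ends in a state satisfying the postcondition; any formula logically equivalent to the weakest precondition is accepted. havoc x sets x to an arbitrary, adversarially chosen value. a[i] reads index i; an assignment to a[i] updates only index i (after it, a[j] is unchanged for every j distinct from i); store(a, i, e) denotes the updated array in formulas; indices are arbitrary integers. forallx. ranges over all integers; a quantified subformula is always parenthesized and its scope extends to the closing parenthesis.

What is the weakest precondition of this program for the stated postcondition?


Working backward. After the program, the postcondition mem[v] - 2*mem[2] + 6 <= 7 ==> ((mem[t] - 9 > -6 ==> t - 4 <= -2) || (3*mem[g] + 3*cnt == 3*cnt + mem[v + 2] + 4 && g - 3*t < 7)) must hold; in canonical form it is mem[v] <= 2*mem[2] + 1 ==> ((mem[t] > 3 ==> t <= 2) || (3*mem[g] == mem[v + 2] + 4 && g < 3*t + 7)).
Before v := cnt: mem[cnt] <= 2*mem[2] + 1 ==> ((mem[t] > 3 ==> t <= 2) || (3*mem[g] == mem[cnt + 2] + 4 && g < 3*t + 7))
Before havoc v: mem[cnt] <= 2*mem[2] + 1 ==> ((mem[t] > 3 ==> t <= 2) || (3*mem[g] == mem[cnt + 2] + 4 && g < 3*t + 7))
Before havoc t: forall t_1. (mem[cnt] <= 2*mem[2] + 1 ==> ((mem[t_1] > 3 ==> t_1 <= 2) || (3*mem[g] == mem[cnt + 2] + 4 && g < 3*t_1 + 7)))
Answer: WP = forall t_1. (mem[cnt] <= 2*mem[2] + 1 ==> ((mem[t_1] > 3 ==> t_1 <= 2) || (3*mem[g] == mem[cnt + 2] + 4 && g < 3*t_1 + 7)))


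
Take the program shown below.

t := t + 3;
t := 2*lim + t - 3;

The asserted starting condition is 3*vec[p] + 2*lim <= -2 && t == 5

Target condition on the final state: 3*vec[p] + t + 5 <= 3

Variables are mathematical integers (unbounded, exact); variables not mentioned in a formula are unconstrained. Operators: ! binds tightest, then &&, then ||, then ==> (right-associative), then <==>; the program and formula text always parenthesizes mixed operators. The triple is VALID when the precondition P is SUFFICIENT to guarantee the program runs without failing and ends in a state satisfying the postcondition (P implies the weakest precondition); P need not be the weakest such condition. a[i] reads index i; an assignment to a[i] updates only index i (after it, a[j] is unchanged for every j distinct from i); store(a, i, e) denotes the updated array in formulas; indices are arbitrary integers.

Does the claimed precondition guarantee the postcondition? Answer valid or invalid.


Working backward. After the program, the postcondition 3*vec[p] + t + 5 <= 3 must hold; in canonical form it is 3*vec[p] + t <= -2.
Before t := 2*lim + t - 3: 3*vec[p] + 2*lim + t <= 1
Before t := t + 3: 3*vec[p] + 2*lim + t <= -2
The weakest precondition is 3*vec[p] + 2*lim + t <= -2.
Check whether 3*vec[p] + 2*lim <= -2 && t == 5 implies it.
Countermodel: at the initial state lim = 2, p = 0, t = 5, vec = {[0] = -2, elsewhere -2}, the precondition holds but the weakest precondition fails.
Answer: invalid


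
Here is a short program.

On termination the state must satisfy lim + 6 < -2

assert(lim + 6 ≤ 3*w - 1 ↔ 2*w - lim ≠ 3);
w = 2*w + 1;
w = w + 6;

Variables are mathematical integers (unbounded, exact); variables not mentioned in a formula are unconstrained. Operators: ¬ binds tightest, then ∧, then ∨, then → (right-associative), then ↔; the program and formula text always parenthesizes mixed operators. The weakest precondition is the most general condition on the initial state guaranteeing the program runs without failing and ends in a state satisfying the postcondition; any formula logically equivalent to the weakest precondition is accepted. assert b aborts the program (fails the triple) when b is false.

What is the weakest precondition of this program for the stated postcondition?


Working backward. After the program, the postcondition lim + 6 < -2 must hold; in canonical form it is lim < -8.
Before w := w + 6: lim < -8
Before w := 2*w + 1: lim < -8
Before assert lim + 6 ≤ 3*w - 1 ↔ 2*w - lim ≠ 3: (lim ≤ 3*w - 7 ↔ 2*w ≠ lim + 3) ∧ lim < -8
Answer: WP = (lim ≤ 3*w - 7 ↔ 2*w ≠ lim + 3) ∧ lim < -8


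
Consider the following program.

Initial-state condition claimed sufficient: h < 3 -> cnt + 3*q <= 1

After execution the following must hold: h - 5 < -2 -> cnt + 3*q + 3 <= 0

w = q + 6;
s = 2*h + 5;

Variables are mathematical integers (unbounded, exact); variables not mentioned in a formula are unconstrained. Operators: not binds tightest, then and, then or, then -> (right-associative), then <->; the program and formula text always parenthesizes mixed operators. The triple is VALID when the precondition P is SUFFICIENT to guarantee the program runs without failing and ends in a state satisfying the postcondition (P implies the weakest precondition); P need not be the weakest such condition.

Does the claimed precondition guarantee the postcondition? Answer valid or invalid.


Working backward. After the program, the postcondition h - 5 < -2 -> cnt + 3*q + 3 <= 0 must hold; in canonical form it is h < 3 -> cnt + 3*q <= -3.
Before s := 2*h + 5: h < 3 -> cnt + 3*q <= -3
Before w := q + 6: h < 3 -> cnt + 3*q <= -3
The weakest precondition is h < 3 -> cnt + 3*q <= -3.
Check whether h < 3 -> cnt + 3*q <= 1 implies it.
Countermodel: at the initial state cnt = -2, h = 2, q = 0, the precondition holds but the weakest precondition fails.
Answer: invalid


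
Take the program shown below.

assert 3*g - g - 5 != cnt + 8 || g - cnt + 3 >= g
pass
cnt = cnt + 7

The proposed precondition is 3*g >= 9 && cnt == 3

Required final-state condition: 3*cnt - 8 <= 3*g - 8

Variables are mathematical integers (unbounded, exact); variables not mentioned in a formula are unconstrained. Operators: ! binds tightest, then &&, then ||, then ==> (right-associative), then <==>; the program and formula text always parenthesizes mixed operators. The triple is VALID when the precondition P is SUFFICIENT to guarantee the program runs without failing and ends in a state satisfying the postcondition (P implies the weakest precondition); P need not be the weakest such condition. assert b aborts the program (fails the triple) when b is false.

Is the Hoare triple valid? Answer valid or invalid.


Working backward. After the program, the postcondition 3*cnt - 8 <= 3*g - 8 must hold; in canonical form it is 3*cnt <= 3*g.
Before cnt := cnt + 7: 3*cnt <= 3*g - 21
Before skip: 3*cnt <= 3*g - 21
Before assert 3*g - g - 5 != cnt + 8 || g - cnt + 3 >= g: (2*g != cnt + 13 || cnt <= 3) && 3*cnt <= 3*g - 21
The weakest precondition is (2*g != cnt + 13 || cnt <= 3) && 3*cnt <= 3*g - 21.
Check whether 3*g >= 9 && cnt == 3 implies it.
Countermodel: at the initial state cnt = 3, g = 3, the precondition holds but the weakest precondition fails.
Answer: invalid


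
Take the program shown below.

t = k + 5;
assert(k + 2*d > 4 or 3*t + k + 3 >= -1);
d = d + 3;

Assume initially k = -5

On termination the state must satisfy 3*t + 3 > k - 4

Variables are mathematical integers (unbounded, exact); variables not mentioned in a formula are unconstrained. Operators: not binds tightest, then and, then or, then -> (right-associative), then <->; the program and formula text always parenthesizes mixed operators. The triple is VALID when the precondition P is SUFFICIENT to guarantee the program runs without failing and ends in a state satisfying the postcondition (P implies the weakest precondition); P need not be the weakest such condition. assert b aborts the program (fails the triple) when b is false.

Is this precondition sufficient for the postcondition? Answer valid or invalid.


Working backward. After the program, the postcondition 3*t + 3 > k - 4 must hold; in canonical form it is 3*t > k - 7.
Before d := d + 3: 3*t > k - 7
Before assert k + 2*d > 4 or 3*t + k + 3 >= -1: (2*d + k > 4 or k + 3*t >= -4) and 3*t > k - 7
Before t := k + 5: (2*d + k > 4 or 4*k >= -19) and 2*k > -22
The weakest precondition is (2*d + k > 4 or 4*k >= -19) and 2*k > -22.
Check whether k = -5 implies it.
Countermodel: at the initial state d = 4, k = -5, the precondition holds but the weakest precondition fails.
Answer: invalid


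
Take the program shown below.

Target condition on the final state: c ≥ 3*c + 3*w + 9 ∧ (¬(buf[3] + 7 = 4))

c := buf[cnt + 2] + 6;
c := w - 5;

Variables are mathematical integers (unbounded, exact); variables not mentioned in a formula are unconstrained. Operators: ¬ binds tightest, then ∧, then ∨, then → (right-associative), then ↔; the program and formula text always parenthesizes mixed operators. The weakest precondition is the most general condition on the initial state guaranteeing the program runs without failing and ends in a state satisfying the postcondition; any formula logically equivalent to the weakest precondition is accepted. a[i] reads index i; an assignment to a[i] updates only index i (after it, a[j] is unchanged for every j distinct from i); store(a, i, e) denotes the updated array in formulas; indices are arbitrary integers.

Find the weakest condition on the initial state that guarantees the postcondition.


Working backward. After the program, the postcondition c ≥ 3*c + 3*w + 9 ∧ (¬(buf[3] + 7 = 4)) must hold; in canonical form it is 2*c + 3*w ≤ -9 ∧ (¬(buf[3] = -3)).
Before c := w - 5: 5*w ≤ 1 ∧ (¬(buf[3] = -3))
Before c := buf[cnt + 2] + 6: 5*w ≤ 1 ∧ (¬(buf[3] = -3))
Answer: WP = 5*w ≤ 1 ∧ (¬(buf[3] = -3))


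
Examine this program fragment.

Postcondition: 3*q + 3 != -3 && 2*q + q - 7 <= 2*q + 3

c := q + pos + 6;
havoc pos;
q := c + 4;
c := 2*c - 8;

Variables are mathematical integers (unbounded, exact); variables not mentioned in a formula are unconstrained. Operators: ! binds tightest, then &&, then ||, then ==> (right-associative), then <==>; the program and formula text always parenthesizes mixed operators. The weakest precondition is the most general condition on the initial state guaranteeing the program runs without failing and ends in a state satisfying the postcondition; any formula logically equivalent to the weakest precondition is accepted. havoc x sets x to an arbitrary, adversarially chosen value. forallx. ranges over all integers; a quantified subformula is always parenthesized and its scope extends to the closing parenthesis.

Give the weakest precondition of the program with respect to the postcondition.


Working backward. After the program, the postcondition 3*q + 3 != -3 && 2*q + q - 7 <= 2*q + 3 must hold; in canonical form it is 3*q != -6 && q <= 10.
Before c := 2*c - 8: 3*q != -6 && q <= 10
Before q := c + 4: 3*c != -18 && c <= 6
Before havoc pos: 3*c != -18 && c <= 6
Before c := q + pos + 6: 3*pos + 3*q != -36 && pos + q <= 0
Answer: WP = 3*pos + 3*q != -36 && pos + q <= 0


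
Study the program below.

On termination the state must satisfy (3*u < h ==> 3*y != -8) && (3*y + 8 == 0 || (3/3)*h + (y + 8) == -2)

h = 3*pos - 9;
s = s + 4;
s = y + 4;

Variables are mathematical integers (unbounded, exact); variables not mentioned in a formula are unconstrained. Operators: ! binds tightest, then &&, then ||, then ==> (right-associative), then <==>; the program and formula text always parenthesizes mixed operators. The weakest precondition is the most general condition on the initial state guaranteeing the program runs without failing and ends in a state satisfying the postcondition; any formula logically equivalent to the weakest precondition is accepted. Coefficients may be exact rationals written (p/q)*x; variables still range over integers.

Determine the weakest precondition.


Working backward. After the program, the postcondition (3*u < h ==> 3*y != -8) && (3*y + 8 == 0 || (3/3)*h + (y + 8) == -2) must hold; in canonical form it is (3*u < h ==> 3*y != -8) && (3*y == -8 || h + y == -10).
Before s := y + 4: (3*u < h ==> 3*y != -8) && (3*y == -8 || h + y == -10)
Before s := s + 4: (3*u < h ==> 3*y != -8) && (3*y == -8 || h + y == -10)
Before h := 3*pos - 9: (3*u < 3*pos - 9 ==> 3*y != -8) && (3*y == -8 || 3*pos + y == -1)
Answer: WP = (3*u < 3*pos - 9 ==> 3*y != -8) && (3*y == -8 || 3*pos + y == -1)


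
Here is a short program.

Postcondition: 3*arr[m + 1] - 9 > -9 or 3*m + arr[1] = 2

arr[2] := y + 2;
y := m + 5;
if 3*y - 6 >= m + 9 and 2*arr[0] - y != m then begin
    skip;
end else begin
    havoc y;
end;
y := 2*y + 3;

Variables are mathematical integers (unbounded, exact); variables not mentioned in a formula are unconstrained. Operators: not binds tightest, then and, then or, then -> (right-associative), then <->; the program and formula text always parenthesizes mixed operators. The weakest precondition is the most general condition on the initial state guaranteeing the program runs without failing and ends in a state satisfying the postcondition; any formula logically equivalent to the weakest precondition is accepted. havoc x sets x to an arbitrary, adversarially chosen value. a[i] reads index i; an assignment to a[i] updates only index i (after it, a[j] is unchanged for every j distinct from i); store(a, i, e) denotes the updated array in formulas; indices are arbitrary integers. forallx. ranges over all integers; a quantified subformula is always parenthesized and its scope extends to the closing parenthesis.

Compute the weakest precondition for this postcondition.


Working backward. After the program, the postcondition 3*arr[m + 1] - 9 > -9 or 3*m + arr[1] = 2 must hold; in canonical form it is 3*arr[m + 1] > 0 or arr[1] + 3*m = 2.
Before y := 2*y + 3: 3*arr[m + 1] > 0 or arr[1] + 3*m = 2
Then branch requires 3*arr[m + 1] > 0 or arr[1] + 3*m = 2; else branch requires 3*arr[m + 1] > 0 or arr[1] + 3*m = 2.
Before the if: ((3*y >= m + 15 and 2*arr[0] != m + y) -> (3*arr[m + 1] > 0 or arr[1] + 3*m = 2)) and ((not (3*y >= m + 15 and 2*arr[0] != m + y)) -> (3*arr[m + 1] > 0 or arr[1] + 3*m = 2))
Before y := m + 5: ((2*m >= 0 and 2*arr[0] != 2*m + 5) -> (3*arr[m + 1] > 0 or arr[1] + 3*m = 2)) and ((not (2*m >= 0 and 2*arr[0] != 2*m + 5)) -> (3*arr[m + 1] > 0 or arr[1] + 3*m = 2))
Before arr[2] := y + 2: ((2*m >= 0 and 2*arr[0] != 2*m + 5) -> (3*store(arr, 2, y + 2)[m + 1] > 0 or arr[1] + 3*m = 2)) and ((not (2*m >= 0 and 2*arr[0] != 2*m + 5)) -> (3*store(arr, 2, y + 2)[m + 1] > 0 or arr[1] + 3*m = 2))
Answer: WP = ((2*m >= 0 and 2*arr[0] != 2*m + 5) -> (3*store(arr, 2, y + 2)[m + 1] > 0 or arr[1] + 3*m = 2)) and ((not (2*m >= 0 and 2*arr[0] != 2*m + 5)) -> (3*store(arr, 2, y + 2)[m + 1] > 0 or arr[1] + 3*m = 2))


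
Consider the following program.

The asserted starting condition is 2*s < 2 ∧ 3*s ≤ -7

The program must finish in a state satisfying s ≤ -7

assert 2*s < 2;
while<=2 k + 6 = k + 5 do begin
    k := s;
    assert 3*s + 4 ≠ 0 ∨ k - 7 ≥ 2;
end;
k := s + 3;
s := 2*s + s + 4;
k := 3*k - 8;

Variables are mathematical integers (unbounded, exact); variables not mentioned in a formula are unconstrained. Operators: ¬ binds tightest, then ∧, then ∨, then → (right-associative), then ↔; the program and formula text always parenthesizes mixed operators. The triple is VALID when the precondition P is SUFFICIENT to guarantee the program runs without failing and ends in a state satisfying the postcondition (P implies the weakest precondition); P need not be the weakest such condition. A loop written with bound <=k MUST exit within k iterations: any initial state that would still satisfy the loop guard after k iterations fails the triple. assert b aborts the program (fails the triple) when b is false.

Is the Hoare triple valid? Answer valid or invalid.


Working backward. After the program, s ≤ -7 must hold.
Before k := 3*k - 8: s ≤ -7
Before s := 2*s + s + 4: 3*s ≤ -11
Before k := s + 3: 3*s ≤ -11
Before the loop (bound <=2), unroll the exhaustion recursion (WP_0 = exit-now case; WP_j = one more guarded iteration, up to j = 2):
  WP_0: 3*s ≤ -11
  WP_1: 3*s ≤ -11
  WP_2: 3*s ≤ -11
So before the loop: 3*s ≤ -11
Before assert 2*s < 2: 2*s < 2 ∧ 3*s ≤ -11
The weakest precondition is 2*s < 2 ∧ 3*s ≤ -11.
Check whether 2*s < 2 ∧ 3*s ≤ -7 implies it.
Countermodel: at the initial state s = -3, the precondition holds but the weakest precondition fails.
Answer: invalid


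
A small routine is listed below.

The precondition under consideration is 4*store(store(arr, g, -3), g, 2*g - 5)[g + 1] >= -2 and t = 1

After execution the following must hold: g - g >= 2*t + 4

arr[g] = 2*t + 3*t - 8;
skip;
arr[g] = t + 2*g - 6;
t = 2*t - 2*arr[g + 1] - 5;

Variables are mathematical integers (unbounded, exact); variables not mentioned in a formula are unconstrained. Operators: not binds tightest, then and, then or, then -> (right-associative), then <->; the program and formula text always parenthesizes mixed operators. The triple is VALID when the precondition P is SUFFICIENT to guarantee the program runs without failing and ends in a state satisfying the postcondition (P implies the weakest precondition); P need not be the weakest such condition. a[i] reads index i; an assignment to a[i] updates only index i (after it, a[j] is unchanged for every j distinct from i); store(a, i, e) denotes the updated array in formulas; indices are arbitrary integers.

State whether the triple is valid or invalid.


Working backward. After the program, the postcondition g - g >= 2*t + 4 must hold; in canonical form it is 2*t <= -4.
Before t := 2*t - 2*arr[g + 1] - 5: 4*t <= 4*arr[g + 1] + 6
Before arr[g] := t + 2*g - 6: 4*t <= 4*store(arr, g, 2*g + t - 6)[g + 1] + 6
Before skip: 4*t <= 4*store(arr, g, 2*g + t - 6)[g + 1] + 6
Before arr[g] := 2*t + 3*t - 8: 4*t <= 4*store(store(arr, g, 5*t - 8), g, 2*g + t - 6)[g + 1] + 6
The weakest precondition is 4*t <= 4*store(store(arr, g, 5*t - 8), g, 2*g + t - 6)[g + 1] + 6.
Check whether 4*store(store(arr, g, -3), g, 2*g - 5)[g + 1] >= -2 and t = 1 implies it.
Every state satisfying the precondition satisfies the weakest precondition: the implication holds.
Answer: valid


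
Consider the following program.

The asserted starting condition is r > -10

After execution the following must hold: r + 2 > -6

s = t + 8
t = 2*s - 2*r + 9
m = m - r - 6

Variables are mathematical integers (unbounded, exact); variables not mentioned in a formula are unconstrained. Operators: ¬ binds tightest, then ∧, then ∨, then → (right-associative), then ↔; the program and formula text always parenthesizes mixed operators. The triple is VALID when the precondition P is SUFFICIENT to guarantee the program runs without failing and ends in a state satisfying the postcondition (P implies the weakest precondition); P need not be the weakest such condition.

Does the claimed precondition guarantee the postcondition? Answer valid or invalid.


Working backward. After the program, the postcondition r + 2 > -6 must hold; in canonical form it is r > -8.
Before m := m - r - 6: r > -8
Before t := 2*s - 2*r + 9: r > -8
Before s := t + 8: r > -8
The weakest precondition is r > -8.
Check whether r > -10 implies it.
Countermodel: at the initial state r = -9, the precondition holds but the weakest precondition fails.
Answer: invalid


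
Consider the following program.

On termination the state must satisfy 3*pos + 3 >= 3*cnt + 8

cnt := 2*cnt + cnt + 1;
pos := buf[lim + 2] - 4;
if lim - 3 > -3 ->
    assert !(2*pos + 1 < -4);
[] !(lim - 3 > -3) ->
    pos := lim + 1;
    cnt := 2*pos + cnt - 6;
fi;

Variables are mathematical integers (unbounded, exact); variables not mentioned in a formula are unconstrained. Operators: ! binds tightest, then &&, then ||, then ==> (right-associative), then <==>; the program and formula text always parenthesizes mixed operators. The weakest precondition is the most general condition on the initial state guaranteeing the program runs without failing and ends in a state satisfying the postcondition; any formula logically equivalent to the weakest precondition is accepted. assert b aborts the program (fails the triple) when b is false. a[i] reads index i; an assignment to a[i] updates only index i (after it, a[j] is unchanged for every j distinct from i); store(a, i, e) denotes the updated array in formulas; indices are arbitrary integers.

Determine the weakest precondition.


Working backward. After the program, the postcondition 3*pos + 3 >= 3*cnt + 8 must hold; in canonical form it is 3*pos >= 3*cnt + 5.
Then branch requires (!(2*pos < -5)) && 3*pos >= 3*cnt + 5; else branch requires 3*cnt + 3*lim <= 10.
Before the if: (lim > 0 ==> ((!(2*pos < -5)) && 3*pos >= 3*cnt + 5)) && ((!(lim > 0)) ==> 3*cnt + 3*lim <= 10)
Before pos := buf[lim + 2] - 4: (lim > 0 ==> ((!(2*buf[lim + 2] < 3)) && 3*buf[lim + 2] >= 3*cnt + 17)) && ((!(lim > 0)) ==> 3*cnt + 3*lim <= 10)
Before cnt := 2*cnt + cnt + 1: (lim > 0 ==> ((!(2*buf[lim + 2] < 3)) && 3*buf[lim + 2] >= 9*cnt + 20)) && ((!(lim > 0)) ==> 9*cnt + 3*lim <= 7)
Answer: WP = (lim > 0 ==> ((!(2*buf[lim + 2] < 3)) && 3*buf[lim + 2] >= 9*cnt + 20)) && ((!(lim > 0)) ==> 9*cnt + 3*lim <= 7)


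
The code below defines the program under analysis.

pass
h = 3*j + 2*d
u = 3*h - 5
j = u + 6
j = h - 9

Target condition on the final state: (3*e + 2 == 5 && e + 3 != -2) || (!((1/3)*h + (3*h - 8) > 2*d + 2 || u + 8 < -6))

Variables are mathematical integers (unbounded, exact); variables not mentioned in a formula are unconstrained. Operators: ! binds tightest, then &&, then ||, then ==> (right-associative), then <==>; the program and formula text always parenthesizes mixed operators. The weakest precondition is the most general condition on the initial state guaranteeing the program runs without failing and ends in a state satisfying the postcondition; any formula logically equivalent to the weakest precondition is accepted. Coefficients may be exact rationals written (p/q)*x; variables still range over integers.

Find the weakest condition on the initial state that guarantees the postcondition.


Working backward. After the program, the postcondition (3*e + 2 == 5 && e + 3 != -2) || (!((1/3)*h + (3*h - 8) > 2*d + 2 || u + 8 < -6)) must hold; in canonical form it is (3*e == 3 && e != -5) || (!((10/3)*h > 2*d + 10 || u < -14)).
Before j := h - 9: (3*e == 3 && e != -5) || (!((10/3)*h > 2*d + 10 || u < -14))
Before j := u + 6: (3*e == 3 && e != -5) || (!((10/3)*h > 2*d + 10 || u < -14))
Before u := 3*h - 5: (3*e == 3 && e != -5) || (!((10/3)*h > 2*d + 10 || 3*h < -9))
Before h := 3*j + 2*d: (3*e == 3 && e != -5) || (!((14/3)*d + 10*j > 10 || 6*d + 9*j < -9))
Before skip: (3*e == 3 && e != -5) || (!((14/3)*d + 10*j > 10 || 6*d + 9*j < -9))
Answer: WP = (3*e == 3 && e != -5) || (!((14/3)*d + 10*j > 10 || 6*d + 9*j < -9))


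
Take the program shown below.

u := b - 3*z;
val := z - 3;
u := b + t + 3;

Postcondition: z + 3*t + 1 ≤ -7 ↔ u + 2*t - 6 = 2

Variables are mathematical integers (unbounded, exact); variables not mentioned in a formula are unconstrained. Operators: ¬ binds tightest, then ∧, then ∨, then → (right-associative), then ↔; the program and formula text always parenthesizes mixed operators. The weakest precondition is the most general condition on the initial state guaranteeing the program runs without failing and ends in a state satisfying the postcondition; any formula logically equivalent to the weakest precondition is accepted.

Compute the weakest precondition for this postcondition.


Working backward. After the program, the postcondition z + 3*t + 1 ≤ -7 ↔ u + 2*t - 6 = 2 must hold; in canonical form it is 3*t + z ≤ -8 ↔ 2*t + u = 8.
Before u := b + t + 3: 3*t + z ≤ -8 ↔ b + 3*t = 5
Before val := z - 3: 3*t + z ≤ -8 ↔ b + 3*t = 5
Before u := b - 3*z: 3*t + z ≤ -8 ↔ b + 3*t = 5
Answer: WP = 3*t + z ≤ -8 ↔ b + 3*t = 5


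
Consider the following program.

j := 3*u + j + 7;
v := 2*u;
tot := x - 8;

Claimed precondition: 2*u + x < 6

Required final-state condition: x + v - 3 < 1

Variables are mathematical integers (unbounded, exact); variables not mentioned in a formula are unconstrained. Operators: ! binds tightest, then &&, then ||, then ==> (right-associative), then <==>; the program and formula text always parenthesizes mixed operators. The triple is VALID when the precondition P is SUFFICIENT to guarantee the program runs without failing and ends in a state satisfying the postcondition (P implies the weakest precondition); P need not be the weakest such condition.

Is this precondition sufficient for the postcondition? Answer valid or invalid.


Working backward. After the program, the postcondition x + v - 3 < 1 must hold; in canonical form it is v + x < 4.
Before tot := x - 8: v + x < 4
Before v := 2*u: 2*u + x < 4
Before j := 3*u + j + 7: 2*u + x < 4
The weakest precondition is 2*u + x < 4.
Check whether 2*u + x < 6 implies it.
Countermodel: at the initial state u = 0, x = 4, the precondition holds but the weakest precondition fails.
Answer: invalid


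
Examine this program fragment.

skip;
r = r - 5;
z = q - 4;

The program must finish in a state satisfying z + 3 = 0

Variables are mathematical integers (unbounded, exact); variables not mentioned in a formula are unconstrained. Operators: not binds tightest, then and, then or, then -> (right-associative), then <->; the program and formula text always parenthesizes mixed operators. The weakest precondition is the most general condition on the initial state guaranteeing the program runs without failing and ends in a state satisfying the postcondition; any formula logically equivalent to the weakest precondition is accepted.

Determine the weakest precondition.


Working backward. After the program, the postcondition z + 3 = 0 must hold; in canonical form it is z = -3.
Before z := q - 4: q = 1
Before r := r - 5: q = 1
Before skip: q = 1
Answer: WP = q = 1


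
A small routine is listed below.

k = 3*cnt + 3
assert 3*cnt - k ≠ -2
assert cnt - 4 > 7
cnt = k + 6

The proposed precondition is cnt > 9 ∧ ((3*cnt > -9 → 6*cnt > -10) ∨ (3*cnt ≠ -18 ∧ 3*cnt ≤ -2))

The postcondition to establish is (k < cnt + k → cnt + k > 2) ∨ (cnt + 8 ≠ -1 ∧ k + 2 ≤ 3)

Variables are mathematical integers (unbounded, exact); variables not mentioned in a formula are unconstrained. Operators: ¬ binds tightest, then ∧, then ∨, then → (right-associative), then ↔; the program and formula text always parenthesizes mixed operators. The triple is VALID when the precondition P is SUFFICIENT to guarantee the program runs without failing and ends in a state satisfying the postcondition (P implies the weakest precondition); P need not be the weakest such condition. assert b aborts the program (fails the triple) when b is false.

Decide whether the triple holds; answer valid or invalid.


Working backward. After the program, the postcondition (k < cnt + k → cnt + k > 2) ∨ (cnt + 8 ≠ -1 ∧ k + 2 ≤ 3) must hold; in canonical form it is (cnt > 0 → cnt + k > 2) ∨ (cnt ≠ -9 ∧ k ≤ 1).
Before cnt := k + 6: (k > -6 → 2*k > -4) ∨ (k ≠ -15 ∧ k ≤ 1)
Before assert cnt - 4 > 7: cnt > 11 ∧ ((k > -6 → 2*k > -4) ∨ (k ≠ -15 ∧ k ≤ 1))
Before assert 3*cnt - k ≠ -2: 3*cnt ≠ k - 2 ∧ cnt > 11 ∧ ((k > -6 → 2*k > -4) ∨ (k ≠ -15 ∧ k ≤ 1))
Before k := 3*cnt + 3: cnt > 11 ∧ ((3*cnt > -9 → 6*cnt > -10) ∨ (3*cnt ≠ -18 ∧ 3*cnt ≤ -2))
The weakest precondition is cnt > 11 ∧ ((3*cnt > -9 → 6*cnt > -10) ∨ (3*cnt ≠ -18 ∧ 3*cnt ≤ -2)).
Check whether cnt > 9 ∧ ((3*cnt > -9 → 6*cnt > -10) ∨ (3*cnt ≠ -18 ∧ 3*cnt ≤ -2)) implies it.
Countermodel: at the initial state cnt = 10, the precondition holds but the weakest precondition fails.
Answer: invalid


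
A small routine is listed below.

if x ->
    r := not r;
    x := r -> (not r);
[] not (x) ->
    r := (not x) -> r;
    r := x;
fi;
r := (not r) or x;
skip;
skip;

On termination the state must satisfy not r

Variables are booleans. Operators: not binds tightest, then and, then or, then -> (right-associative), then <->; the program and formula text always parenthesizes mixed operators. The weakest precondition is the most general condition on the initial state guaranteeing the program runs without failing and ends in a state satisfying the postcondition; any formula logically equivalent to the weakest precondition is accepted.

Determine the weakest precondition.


Working backward. After the program, not r must hold.
Before skip: not r
Before skip: not r
Before r := (not r) or x: not ((not r) or x)
Then branch requires not (r or ((not r) -> r)); else branch requires false.
Before the if: (x -> (not (r or ((not r) -> r)))) and x
Answer: WP = (x -> (not (r or ((not r) -> r)))) and x


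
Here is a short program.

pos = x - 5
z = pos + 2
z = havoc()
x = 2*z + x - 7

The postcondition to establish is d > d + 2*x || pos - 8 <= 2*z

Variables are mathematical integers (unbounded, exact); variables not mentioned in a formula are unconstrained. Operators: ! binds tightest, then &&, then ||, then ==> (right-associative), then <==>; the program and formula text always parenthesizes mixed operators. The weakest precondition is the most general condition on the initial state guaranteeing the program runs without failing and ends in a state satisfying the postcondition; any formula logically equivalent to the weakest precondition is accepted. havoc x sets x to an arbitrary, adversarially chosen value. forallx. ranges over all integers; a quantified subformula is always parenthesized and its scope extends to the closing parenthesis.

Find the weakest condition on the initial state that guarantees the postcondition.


Working backward. After the program, the postcondition d > d + 2*x || pos - 8 <= 2*z must hold; in canonical form it is 2*x < 0 || pos <= 2*z + 8.
Before x := 2*z + x - 7: 2*x + 4*z < 14 || pos <= 2*z + 8
Before havoc z: forall z_1. (2*x + 4*z_1 < 14 || pos <= 2*z_1 + 8)
Before z := pos + 2: forall z_1. (2*x + 4*z_1 < 14 || pos <= 2*z_1 + 8)
Before pos := x - 5: forall z_1. (2*x + 4*z_1 < 14 || x <= 2*z_1 + 13)
Answer: WP = forall z_1. (2*x + 4*z_1 < 14 || x <= 2*z_1 + 13)


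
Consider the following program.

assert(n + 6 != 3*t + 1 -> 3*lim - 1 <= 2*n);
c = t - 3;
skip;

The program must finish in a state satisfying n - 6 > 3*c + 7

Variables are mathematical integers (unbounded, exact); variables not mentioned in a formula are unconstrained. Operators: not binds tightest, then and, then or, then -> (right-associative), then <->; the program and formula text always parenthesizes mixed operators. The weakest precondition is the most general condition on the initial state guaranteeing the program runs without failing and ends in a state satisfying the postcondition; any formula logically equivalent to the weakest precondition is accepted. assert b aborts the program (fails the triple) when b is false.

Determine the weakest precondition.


Working backward. After the program, the postcondition n - 6 > 3*c + 7 must hold; in canonical form it is n > 3*c + 13.
Before skip: n > 3*c + 13
Before c := t - 3: n > 3*t + 4
Before assert n + 6 != 3*t + 1 -> 3*lim - 1 <= 2*n: (n != 3*t - 5 -> 3*lim <= 2*n + 1) and n > 3*t + 4
Answer: WP = (n != 3*t - 5 -> 3*lim <= 2*n + 1) and n > 3*t + 4


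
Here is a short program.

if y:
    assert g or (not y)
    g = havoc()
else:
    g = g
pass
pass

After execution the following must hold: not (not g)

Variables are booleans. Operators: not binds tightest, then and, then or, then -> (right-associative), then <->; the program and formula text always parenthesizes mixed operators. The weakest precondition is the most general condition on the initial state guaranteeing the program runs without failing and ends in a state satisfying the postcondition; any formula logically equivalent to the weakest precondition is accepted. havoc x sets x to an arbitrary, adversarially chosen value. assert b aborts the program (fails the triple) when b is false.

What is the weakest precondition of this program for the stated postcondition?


Working backward. After the program, the postcondition not (not g) must hold; in canonical form it is g.
Before skip: g
Before skip: g
Then branch requires false; else branch requires g.
Before the if: (not y) and ((not y) -> g)
Answer: WP = (not y) and ((not y) -> g)


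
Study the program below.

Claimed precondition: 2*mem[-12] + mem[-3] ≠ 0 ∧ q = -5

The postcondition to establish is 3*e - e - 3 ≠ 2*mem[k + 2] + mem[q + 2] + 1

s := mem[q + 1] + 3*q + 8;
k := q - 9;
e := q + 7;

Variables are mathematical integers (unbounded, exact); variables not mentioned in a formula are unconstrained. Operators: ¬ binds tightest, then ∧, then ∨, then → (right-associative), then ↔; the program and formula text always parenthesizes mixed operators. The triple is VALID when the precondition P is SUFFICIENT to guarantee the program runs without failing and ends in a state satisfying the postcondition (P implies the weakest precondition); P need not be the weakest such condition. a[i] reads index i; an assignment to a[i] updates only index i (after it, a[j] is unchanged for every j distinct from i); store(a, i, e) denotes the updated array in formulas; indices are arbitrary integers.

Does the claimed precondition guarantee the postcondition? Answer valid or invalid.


Working backward. After the program, the postcondition 3*e - e - 3 ≠ 2*mem[k + 2] + mem[q + 2] + 1 must hold; in canonical form it is 2*e ≠ 2*mem[k + 2] + mem[q + 2] + 4.
Before e := q + 7: 2*q ≠ 2*mem[k + 2] + mem[q + 2] - 10
Before k := q - 9: 2*q ≠ mem[q + 2] + 2*mem[q - 7] - 10
Before s := mem[q + 1] + 3*q + 8: 2*q ≠ mem[q + 2] + 2*mem[q - 7] - 10
The weakest precondition is 2*q ≠ mem[q + 2] + 2*mem[q - 7] - 10.
Check whether 2*mem[-12] + mem[-3] ≠ 0 ∧ q = -5 implies it.
Every state satisfying the precondition satisfies the weakest precondition: the implication holds.
Answer: valid


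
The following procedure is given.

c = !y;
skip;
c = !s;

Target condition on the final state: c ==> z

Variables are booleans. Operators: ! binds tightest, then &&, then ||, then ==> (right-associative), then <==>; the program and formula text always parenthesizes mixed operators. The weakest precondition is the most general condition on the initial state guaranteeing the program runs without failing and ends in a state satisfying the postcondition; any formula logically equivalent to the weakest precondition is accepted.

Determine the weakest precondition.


Working backward. After the program, c ==> z must hold.
Before c := !s: (!s) ==> z
Before skip: (!s) ==> z
Before c := !y: (!s) ==> z
Answer: WP = (!s) ==> z


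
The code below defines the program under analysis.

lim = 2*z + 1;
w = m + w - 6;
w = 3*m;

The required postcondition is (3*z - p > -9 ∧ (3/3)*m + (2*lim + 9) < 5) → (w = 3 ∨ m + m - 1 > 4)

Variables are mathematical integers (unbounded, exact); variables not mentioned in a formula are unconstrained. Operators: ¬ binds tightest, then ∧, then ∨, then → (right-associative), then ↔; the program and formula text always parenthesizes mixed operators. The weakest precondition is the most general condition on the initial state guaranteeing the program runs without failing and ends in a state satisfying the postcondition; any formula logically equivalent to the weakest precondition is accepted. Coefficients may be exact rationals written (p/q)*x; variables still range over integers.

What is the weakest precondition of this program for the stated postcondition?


Working backward. After the program, the postcondition (3*z - p > -9 ∧ (3/3)*m + (2*lim + 9) < 5) → (w = 3 ∨ m + m - 1 > 4) must hold; in canonical form it is (3*z > p - 9 ∧ 2*lim + m < -4) → (w = 3 ∨ 2*m > 5).
Before w := 3*m: (3*z > p - 9 ∧ 2*lim + m < -4) → (3*m = 3 ∨ 2*m > 5)
Before w := m + w - 6: (3*z > p - 9 ∧ 2*lim + m < -4) → (3*m = 3 ∨ 2*m > 5)
Before lim := 2*z + 1: (3*z > p - 9 ∧ m + 4*z < -6) → (3*m = 3 ∨ 2*m > 5)
Answer: WP = (3*z > p - 9 ∧ m + 4*z < -6) → (3*m = 3 ∨ 2*m > 5)
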